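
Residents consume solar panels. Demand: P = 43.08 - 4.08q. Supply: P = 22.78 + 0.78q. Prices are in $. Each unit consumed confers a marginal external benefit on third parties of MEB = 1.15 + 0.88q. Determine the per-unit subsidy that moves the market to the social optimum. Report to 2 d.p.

Social marginal benefit = demand + MEB = 44.23 - 3.20q.
Set SMB = MC: 44.23 - 3.20q = 22.78 + 0.78q → q* = 5.3894.
The Pigouvian subsidy equals MEB at q*: 1.15 + 0.88×5.3894 = 5.8927.

subsidy = $5.89 per unit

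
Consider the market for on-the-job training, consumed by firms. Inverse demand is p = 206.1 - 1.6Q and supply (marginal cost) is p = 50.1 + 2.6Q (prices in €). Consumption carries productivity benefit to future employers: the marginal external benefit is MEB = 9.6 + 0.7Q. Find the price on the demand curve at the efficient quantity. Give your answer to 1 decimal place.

Social marginal benefit = demand + MEB = 215.7 - 0.9Q.
Set SMB = MC: 215.7 - 0.9Q = 50.1 + 2.6Q → Q* = 47.3143.
Consumer price on the demand curve at Q*: 206.1 − 1.6×47.3143 = 130.3971.

P = €130.4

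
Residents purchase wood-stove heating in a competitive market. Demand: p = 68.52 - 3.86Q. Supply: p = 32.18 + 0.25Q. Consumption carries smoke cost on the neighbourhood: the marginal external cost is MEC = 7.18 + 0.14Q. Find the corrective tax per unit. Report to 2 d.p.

Social marginal benefit = demand − MEC = 61.34 - 4.00Q.
Set SMB = MC: 61.34 - 4.00Q = 32.18 + 0.25Q → Q* = 6.8612.
The Pigouvian tax equals MEC at Q*: 7.18 + 0.14×6.8612 = 8.1406.

tax = 8.14 per unit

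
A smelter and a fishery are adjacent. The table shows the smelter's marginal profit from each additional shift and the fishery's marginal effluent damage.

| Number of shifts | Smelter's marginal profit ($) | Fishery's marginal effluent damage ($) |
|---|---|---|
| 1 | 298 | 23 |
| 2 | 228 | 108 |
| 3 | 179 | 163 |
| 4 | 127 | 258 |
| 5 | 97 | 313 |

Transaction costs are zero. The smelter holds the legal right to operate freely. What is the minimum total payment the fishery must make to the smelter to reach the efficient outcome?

$224

Left alone the smelter would choose level 5 (marginal profit stays positive).
Efficient level: k* = 3 (marginal profit ≥ marginal effluent damage through 3).
The fishery must at least cover the smelter's forgone profit from cutting 5→3: 127 + 97 = 224.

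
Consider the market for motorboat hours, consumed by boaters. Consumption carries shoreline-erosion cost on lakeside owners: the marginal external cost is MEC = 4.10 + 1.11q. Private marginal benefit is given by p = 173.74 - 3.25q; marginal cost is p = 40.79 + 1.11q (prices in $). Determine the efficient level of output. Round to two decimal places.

Social marginal benefit = demand − MEC = 169.64 - 4.36q.
Set SMB = MC: 169.64 - 4.36q = 40.79 + 1.11q → q* = 23.5558.

q* = 23.56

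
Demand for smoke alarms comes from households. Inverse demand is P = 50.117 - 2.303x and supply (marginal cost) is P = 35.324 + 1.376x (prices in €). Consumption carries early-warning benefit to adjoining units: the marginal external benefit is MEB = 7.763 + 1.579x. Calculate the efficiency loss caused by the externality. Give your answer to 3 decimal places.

Market equilibrium (private): 35.324 + 1.376x = 50.117 - 2.303x → x_m = 4.0209.
Social marginal benefit = demand + MEB = 57.880 - 0.724x.
Set SMB = MC: 57.880 - 0.724x = 35.324 + 1.376x → x* = 10.7410.
The welfare-loss triangle has base |x_m − x*| and height MEB(x_m) (the vertical gap between SMB and MC is zero at x* and MEB at x_m).
DWL = ½ × 6.7201 × 14.1120 = 47.4170.

DWL = €47.417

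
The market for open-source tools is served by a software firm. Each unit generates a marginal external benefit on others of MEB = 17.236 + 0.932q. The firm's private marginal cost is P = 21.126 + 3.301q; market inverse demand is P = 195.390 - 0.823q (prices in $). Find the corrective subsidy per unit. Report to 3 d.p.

Social marginal cost = private MC − MEB = 3.890 + 2.369q.
Set SMC = demand: 3.890 + 2.369q = 195.390 - 0.823q → q* = 59.9937.
The Pigouvian subsidy equals MEB at q*: 17.236 + 0.932×59.9937 = 73.1501.

subsidy = $73.150 per unit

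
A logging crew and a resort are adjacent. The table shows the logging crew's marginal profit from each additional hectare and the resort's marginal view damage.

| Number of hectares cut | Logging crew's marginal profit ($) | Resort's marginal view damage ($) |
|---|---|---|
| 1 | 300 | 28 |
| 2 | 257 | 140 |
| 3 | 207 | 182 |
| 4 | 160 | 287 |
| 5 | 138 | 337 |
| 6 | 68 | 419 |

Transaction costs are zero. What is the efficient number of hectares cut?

3

Bargaining reaches the level where marginal profit last exceeds marginal view damage.
That holds through level 3 (207 ≥ 182) but not at 4 (160 < 287).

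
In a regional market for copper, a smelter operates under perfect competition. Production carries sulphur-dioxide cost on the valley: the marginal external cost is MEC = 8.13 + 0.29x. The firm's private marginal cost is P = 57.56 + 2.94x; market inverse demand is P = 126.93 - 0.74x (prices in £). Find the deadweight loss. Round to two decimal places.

Market equilibrium (private): 57.56 + 2.94x = 126.93 - 0.74x → x_m = 18.8505.
Social marginal cost = private MC + MEC = 65.69 + 3.23x.
Set SMC = demand: 65.69 + 3.23x = 126.93 - 0.74x → x* = 15.4257.
The loss is the area between SMC and demand from x* to x_m; with linear curves that's a triangle of height MEC(x_m).
DWL = ½ × 3.4248 × 13.5967 = 23.2830.

DWL = £23.28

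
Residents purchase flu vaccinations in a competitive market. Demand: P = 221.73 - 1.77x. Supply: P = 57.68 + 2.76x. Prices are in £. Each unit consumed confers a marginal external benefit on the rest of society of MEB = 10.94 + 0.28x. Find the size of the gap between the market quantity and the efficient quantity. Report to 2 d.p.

4.96 units

Market equilibrium (private): 57.68 + 2.76x = 221.73 - 1.77x → x_m = 36.2141.
Social marginal benefit = demand + MEB = 232.67 - 1.49x.
Set SMB = MC: 232.67 - 1.49x = 57.68 + 2.76x → x* = 41.1741.
Gap = |36.2141 − 41.1741| = 4.9600.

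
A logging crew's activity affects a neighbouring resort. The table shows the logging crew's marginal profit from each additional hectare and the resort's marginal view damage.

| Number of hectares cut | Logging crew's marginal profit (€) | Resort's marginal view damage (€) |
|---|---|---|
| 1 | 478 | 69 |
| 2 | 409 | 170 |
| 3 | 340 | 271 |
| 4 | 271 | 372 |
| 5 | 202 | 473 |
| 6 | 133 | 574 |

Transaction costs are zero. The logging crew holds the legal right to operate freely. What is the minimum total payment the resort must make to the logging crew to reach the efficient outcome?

Left alone the logging crew would choose level 6 (marginal profit stays positive).
Efficient level: k* = 3 (marginal profit ≥ marginal view damage through 3).
The resort must at least cover the logging crew's forgone profit from cutting 6→3: 271 + 202 + 133 = 606.

€606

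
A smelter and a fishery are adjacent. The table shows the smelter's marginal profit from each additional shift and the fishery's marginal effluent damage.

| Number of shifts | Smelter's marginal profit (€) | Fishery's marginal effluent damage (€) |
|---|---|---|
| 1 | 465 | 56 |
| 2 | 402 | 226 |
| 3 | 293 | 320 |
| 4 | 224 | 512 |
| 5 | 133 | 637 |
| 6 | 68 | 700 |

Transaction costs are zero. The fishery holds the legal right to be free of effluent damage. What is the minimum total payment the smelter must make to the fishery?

Efficient level: marginal profit ≥ marginal effluent damage through level 2, so k* = 2.
With the fishery holding the right, the smelter must at least compensate total damage at k*: 56 + 226 = 282.

€282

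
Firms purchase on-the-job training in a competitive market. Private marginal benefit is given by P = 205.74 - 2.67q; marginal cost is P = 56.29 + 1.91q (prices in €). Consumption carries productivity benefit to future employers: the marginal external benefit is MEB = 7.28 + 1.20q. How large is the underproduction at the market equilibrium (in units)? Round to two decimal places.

Market equilibrium (private): 56.29 + 1.91q = 205.74 - 2.67q → q_m = 32.6310.
Social marginal benefit = demand + MEB = 213.02 - 1.47q.
Set SMB = MC: 213.02 - 1.47q = 56.29 + 1.91q → q* = 46.3698.
Gap = |32.6310 − 46.3698| = 13.7388.

13.74 units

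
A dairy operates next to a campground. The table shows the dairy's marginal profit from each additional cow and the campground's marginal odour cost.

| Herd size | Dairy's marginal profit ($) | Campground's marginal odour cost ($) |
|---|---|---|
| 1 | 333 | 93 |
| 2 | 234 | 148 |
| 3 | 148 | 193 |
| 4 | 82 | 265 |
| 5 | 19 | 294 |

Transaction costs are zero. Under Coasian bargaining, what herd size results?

Bargaining reaches the level where marginal profit last exceeds marginal odour cost.
That holds through level 2 (234 ≥ 148) but not at 3 (148 < 193).

2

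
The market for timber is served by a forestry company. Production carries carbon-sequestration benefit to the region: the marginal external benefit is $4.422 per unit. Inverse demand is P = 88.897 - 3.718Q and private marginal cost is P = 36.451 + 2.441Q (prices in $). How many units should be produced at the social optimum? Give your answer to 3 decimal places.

Social marginal cost = private MC − MEB = 32.029 + 2.441Q.
Set SMC = demand: 32.029 + 2.441Q = 88.897 - 3.718Q → Q* = 9.2333.

Q* = 9.233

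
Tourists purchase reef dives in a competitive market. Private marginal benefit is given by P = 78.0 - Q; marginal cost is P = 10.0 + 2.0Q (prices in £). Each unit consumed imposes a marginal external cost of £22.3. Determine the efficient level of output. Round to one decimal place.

Q* = 15.2

Social marginal benefit = demand − MEC = 55.7 - Q.
Set SMB = MC: 55.7 - Q = 10.0 + 2.0Q → Q* = 15.2333.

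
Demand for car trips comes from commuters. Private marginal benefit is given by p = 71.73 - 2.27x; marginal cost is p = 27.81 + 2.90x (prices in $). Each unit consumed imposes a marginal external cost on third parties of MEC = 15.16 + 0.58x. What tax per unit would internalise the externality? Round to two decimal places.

tax = $18.06 per unit

Social marginal benefit = demand − MEC = 56.57 - 2.85x.
Set SMB = MC: 56.57 - 2.85x = 27.81 + 2.90x → x* = 5.0017.
The Pigouvian tax equals MEC at x*: 15.16 + 0.58×5.0017 = 18.0610.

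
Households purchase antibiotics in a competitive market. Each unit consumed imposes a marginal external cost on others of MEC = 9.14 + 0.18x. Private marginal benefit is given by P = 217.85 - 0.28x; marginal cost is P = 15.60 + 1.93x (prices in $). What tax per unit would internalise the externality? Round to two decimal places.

tax = $23.68 per unit

Social marginal benefit = demand − MEC = 208.71 - 0.46x.
Set SMB = MC: 208.71 - 0.46x = 15.60 + 1.93x → x* = 80.7992.
The Pigouvian tax equals MEC at x*: 9.14 + 0.18×80.7992 = 23.6839.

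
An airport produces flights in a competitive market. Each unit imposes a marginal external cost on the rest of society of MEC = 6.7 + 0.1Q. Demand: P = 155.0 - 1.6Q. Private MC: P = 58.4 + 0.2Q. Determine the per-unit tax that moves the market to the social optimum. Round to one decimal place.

Social marginal cost = private MC + MEC = 65.1 + 0.3Q.
Set SMC = demand: 65.1 + 0.3Q = 155.0 - 1.6Q → Q* = 47.3158.
The Pigouvian tax equals MEC at Q*: 6.7 + 0.1×47.3158 = 11.4316.

tax = 11.4 per unit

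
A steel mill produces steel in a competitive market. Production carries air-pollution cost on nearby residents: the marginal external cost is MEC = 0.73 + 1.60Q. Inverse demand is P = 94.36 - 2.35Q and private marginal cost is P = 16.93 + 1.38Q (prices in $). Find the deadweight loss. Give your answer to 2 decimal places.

Market equilibrium (private): 16.93 + 1.38Q = 94.36 - 2.35Q → Q_m = 20.7587.
Social marginal cost = private MC + MEC = 17.66 + 2.98Q.
Set SMC = demand: 17.66 + 2.98Q = 94.36 - 2.35Q → Q* = 14.3902.
The loss is the area between SMC and demand from Q* to Q_m; with linear curves that's a triangle of height MEC(Q_m).
DWL = ½ × 6.3685 × 33.9439 = 108.0859.

DWL = $108.09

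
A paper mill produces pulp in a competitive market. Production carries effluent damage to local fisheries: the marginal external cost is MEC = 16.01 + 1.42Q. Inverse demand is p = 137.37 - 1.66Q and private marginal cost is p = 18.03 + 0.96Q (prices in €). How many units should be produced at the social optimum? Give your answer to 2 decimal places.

Social marginal cost = private MC + MEC = 34.04 + 2.38Q.
Set SMC = demand: 34.04 + 2.38Q = 137.37 - 1.66Q → Q* = 25.5767.

Q* = 25.58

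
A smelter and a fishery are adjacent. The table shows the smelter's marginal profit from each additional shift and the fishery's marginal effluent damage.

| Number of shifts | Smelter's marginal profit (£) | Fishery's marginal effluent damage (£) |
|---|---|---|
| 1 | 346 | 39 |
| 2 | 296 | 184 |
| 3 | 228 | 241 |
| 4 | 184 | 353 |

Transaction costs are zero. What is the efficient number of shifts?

Bargaining reaches the level where marginal profit last exceeds marginal effluent damage.
That holds through level 2 (296 ≥ 184) but not at 3 (228 < 241).

2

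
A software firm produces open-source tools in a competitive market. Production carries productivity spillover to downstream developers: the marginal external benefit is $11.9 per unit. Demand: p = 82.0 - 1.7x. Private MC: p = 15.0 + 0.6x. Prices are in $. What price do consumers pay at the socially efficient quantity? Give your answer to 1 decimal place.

P = $23.7

Social marginal cost = private MC − MEB = 3.1 + 0.6x.
Set SMC = demand: 3.1 + 0.6x = 82.0 - 1.7x → x* = 34.3043.
Consumer price on the demand curve at x*: 82.0 − 1.7×34.3043 = 23.6827.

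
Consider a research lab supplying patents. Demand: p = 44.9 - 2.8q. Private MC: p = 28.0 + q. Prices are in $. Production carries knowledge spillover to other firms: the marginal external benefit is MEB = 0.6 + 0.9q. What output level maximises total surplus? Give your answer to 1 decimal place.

q* = 6.0

Social marginal cost = private MC − MEB = 27.4 + 0.1q.
Set SMC = demand: 27.4 + 0.1q = 44.9 - 2.8q → q* = 6.0345.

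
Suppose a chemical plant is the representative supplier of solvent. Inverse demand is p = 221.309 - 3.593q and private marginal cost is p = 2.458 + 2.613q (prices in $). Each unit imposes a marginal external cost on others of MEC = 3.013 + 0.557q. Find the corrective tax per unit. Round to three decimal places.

tax = $20.789 per unit

Social marginal cost = private MC + MEC = 5.471 + 3.170q.
Set SMC = demand: 5.471 + 3.170q = 221.309 - 3.593q → q* = 31.9145.
The Pigouvian tax equals MEC at q*: 3.013 + 0.557×31.9145 = 20.7894.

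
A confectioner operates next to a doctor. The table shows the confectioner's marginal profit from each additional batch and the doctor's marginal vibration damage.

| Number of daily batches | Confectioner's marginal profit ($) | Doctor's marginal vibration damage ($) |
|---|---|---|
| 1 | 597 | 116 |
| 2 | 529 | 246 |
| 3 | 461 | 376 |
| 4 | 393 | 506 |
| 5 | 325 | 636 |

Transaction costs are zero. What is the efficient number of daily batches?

Bargaining reaches the level where marginal profit last exceeds marginal vibration damage.
That holds through level 3 (461 ≥ 376) but not at 4 (393 < 506).

3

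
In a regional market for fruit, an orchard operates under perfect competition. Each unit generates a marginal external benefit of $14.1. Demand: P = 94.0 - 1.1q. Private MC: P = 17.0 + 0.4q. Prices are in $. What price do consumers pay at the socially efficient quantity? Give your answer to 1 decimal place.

Social marginal cost = private MC − MEB = 2.9 + 0.4q.
Set SMC = demand: 2.9 + 0.4q = 94.0 - 1.1q → q* = 60.7333.
Consumer price on the demand curve at q*: 94.0 − 1.1×60.7333 = 27.1934.

P = $27.2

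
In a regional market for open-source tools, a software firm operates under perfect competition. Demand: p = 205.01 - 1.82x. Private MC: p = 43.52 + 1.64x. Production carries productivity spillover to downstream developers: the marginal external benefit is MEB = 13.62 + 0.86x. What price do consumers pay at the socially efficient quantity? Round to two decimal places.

P = 82.43

Social marginal cost = private MC − MEB = 29.90 + 0.78x.
Set SMC = demand: 29.90 + 0.78x = 205.01 - 1.82x → x* = 67.3500.
Consumer price on the demand curve at x*: 205.01 − 1.82×67.3500 = 82.4330.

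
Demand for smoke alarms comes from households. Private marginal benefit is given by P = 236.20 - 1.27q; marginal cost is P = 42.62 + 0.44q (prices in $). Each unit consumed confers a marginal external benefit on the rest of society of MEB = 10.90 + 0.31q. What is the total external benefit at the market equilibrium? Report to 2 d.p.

Market equilibrium (private): 42.62 + 0.44q = 236.20 - 1.27q → q_m = 113.2047.
Total external benefit = ∫₀^{q_m} (10.90 + 0.31q) dq = 10.90×113.2047 + ½×0.31×113.2047² = 3220.3034.

$3220.30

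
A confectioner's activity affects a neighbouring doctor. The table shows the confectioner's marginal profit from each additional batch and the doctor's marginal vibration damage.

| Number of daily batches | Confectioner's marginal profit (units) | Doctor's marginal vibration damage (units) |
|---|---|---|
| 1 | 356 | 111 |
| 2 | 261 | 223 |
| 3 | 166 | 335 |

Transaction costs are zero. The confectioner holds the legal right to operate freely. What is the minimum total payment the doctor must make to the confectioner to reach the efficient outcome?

Left alone the confectioner would choose level 3 (marginal profit stays positive).
Efficient level: k* = 2 (marginal profit ≥ marginal vibration damage through 2).
The doctor must at least cover the confectioner's forgone profit from cutting 3→2: 166 = 166.

166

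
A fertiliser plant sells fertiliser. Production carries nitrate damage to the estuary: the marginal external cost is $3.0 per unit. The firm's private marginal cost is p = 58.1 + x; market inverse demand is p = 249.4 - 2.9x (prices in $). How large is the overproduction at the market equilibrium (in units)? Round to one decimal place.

Market equilibrium (private): 58.1 + x = 249.4 - 2.9x → x_m = 49.0513.
Social marginal cost = private MC + MEC = 61.1 + x.
Set SMC = demand: 61.1 + x = 249.4 - 2.9x → x* = 48.2821.
Gap = |49.0513 − 48.2821| = 0.7692.

0.8 units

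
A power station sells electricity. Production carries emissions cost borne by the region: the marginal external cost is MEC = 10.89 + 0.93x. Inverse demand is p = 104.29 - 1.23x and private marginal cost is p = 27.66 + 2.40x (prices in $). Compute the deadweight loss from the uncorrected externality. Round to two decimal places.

Market equilibrium (private): 27.66 + 2.40x = 104.29 - 1.23x → x_m = 21.1102.
Social marginal cost = private MC + MEC = 38.55 + 3.33x.
Set SMC = demand: 38.55 + 3.33x = 104.29 - 1.23x → x* = 14.4167.
The loss is the area between SMC and demand from x* to x_m; with linear curves that's a triangle of height MEC(x_m).
DWL = ½ × 6.6935 × 30.5225 = 102.1512.

DWL = $102.15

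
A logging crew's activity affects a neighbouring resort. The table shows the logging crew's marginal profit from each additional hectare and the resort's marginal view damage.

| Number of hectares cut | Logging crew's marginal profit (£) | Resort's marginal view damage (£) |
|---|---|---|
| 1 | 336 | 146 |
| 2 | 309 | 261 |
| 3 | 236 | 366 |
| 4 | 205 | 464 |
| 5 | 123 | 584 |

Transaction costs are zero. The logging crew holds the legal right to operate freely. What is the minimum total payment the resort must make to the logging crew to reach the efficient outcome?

Left alone the logging crew would choose level 5 (marginal profit stays positive).
Efficient level: k* = 2 (marginal profit ≥ marginal view damage through 2).
The resort must at least cover the logging crew's forgone profit from cutting 5→2: 236 + 205 + 123 = 564.

£564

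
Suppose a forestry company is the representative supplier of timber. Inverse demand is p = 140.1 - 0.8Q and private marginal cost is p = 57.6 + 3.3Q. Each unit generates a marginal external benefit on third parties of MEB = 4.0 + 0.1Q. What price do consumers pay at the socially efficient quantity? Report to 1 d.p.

Social marginal cost = private MC − MEB = 53.6 + 3.2Q.
Set SMC = demand: 53.6 + 3.2Q = 140.1 - 0.8Q → Q* = 21.6250.
Consumer price on the demand curve at Q*: 140.1 − 0.8×21.6250 = 122.8000.

P = 122.8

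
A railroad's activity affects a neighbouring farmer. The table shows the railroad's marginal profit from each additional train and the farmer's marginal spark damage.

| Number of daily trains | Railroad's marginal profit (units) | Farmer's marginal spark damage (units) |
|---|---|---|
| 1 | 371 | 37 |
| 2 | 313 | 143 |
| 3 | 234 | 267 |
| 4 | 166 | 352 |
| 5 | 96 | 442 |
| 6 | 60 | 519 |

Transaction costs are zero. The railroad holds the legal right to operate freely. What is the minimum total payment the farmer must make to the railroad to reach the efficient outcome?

Left alone the railroad would choose level 6 (marginal profit stays positive).
Efficient level: k* = 2 (marginal profit ≥ marginal spark damage through 2).
The farmer must at least cover the railroad's forgone profit from cutting 6→2: 234 + 166 + 96 + 60 = 556.

556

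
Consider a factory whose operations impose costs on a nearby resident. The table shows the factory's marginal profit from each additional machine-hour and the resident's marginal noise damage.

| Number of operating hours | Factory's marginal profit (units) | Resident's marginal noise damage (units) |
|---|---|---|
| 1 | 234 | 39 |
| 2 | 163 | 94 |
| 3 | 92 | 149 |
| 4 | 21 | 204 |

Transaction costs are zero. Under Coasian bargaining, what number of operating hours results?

2

Bargaining reaches the level where marginal profit last exceeds marginal noise damage.
That holds through level 2 (163 ≥ 94) but not at 3 (92 < 149).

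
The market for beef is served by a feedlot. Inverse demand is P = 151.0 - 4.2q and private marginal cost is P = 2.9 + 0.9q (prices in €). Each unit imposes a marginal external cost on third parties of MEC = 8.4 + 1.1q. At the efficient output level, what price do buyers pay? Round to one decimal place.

Social marginal cost = private MC + MEC = 11.3 + 2.0q.
Set SMC = demand: 11.3 + 2.0q = 151.0 - 4.2q → q* = 22.5323.
Consumer price on the demand curve at q*: 151.0 − 4.2×22.5323 = 56.3643.

P = €56.4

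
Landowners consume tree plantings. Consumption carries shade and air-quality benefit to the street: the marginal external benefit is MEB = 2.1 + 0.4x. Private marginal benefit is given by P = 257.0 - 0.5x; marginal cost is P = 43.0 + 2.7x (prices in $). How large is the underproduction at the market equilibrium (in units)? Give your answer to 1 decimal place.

Market equilibrium (private): 43.0 + 2.7x = 257.0 - 0.5x → x_m = 66.8750.
Social marginal benefit = demand + MEB = 259.1 - 0.1x.
Set SMB = MC: 259.1 - 0.1x = 43.0 + 2.7x → x* = 77.1786.
Gap = |66.8750 − 77.1786| = 10.3036.

10.3 units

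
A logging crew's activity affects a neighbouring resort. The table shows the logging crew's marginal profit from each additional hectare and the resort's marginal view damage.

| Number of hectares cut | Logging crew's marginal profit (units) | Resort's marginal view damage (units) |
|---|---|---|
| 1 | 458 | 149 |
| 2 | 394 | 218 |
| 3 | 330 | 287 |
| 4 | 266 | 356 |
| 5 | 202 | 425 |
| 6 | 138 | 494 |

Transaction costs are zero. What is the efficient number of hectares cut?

Bargaining reaches the level where marginal profit last exceeds marginal view damage.
That holds through level 3 (330 ≥ 287) but not at 4 (266 < 356).

3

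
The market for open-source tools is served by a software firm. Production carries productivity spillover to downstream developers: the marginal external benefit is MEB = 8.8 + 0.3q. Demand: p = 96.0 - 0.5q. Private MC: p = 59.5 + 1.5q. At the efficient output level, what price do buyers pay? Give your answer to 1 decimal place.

Social marginal cost = private MC − MEB = 50.7 + 1.2q.
Set SMC = demand: 50.7 + 1.2q = 96.0 - 0.5q → q* = 26.6471.
Consumer price on the demand curve at q*: 96.0 − 0.5×26.6471 = 82.6765.

P = 82.7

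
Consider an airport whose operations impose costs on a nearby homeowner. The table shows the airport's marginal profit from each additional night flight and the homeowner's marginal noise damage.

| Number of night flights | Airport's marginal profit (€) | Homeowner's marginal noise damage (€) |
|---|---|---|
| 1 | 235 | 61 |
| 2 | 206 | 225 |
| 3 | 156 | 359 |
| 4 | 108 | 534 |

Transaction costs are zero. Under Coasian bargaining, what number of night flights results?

Bargaining reaches the level where marginal profit last exceeds marginal noise damage.
That holds through level 1 (235 ≥ 61) but not at 2 (206 < 225).

1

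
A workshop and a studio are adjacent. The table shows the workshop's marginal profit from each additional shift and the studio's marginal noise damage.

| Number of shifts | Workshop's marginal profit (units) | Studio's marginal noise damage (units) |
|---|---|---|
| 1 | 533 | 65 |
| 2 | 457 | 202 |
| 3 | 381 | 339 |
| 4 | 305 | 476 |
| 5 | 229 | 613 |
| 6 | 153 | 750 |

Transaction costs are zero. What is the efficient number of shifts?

3

Bargaining reaches the level where marginal profit last exceeds marginal noise damage.
That holds through level 3 (381 ≥ 339) but not at 4 (305 < 476).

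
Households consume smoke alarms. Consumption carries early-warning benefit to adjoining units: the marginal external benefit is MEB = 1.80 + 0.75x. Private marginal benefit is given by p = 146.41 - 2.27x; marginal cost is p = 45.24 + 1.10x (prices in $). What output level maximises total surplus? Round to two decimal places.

x* = 39.30

Social marginal benefit = demand + MEB = 148.21 - 1.52x.
Set SMB = MC: 148.21 - 1.52x = 45.24 + 1.10x → x* = 39.3015.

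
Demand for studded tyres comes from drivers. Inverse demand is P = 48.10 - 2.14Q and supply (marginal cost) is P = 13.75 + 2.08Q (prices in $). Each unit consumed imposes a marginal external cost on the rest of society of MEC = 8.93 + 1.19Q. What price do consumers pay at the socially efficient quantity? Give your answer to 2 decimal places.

P = $38.04

Social marginal benefit = demand − MEC = 39.17 - 3.33Q.
Set SMB = MC: 39.17 - 3.33Q = 13.75 + 2.08Q → Q* = 4.6987.
Consumer price on the demand curve at Q*: 48.10 − 2.14×4.6987 = 38.0448.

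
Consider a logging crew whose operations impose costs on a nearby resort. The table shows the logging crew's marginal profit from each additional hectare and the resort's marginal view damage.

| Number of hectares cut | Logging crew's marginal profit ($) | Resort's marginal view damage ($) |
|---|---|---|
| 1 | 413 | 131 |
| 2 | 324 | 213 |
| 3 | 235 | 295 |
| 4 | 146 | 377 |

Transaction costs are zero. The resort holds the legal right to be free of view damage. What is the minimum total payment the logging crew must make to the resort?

$344

Efficient level: marginal profit ≥ marginal view damage through level 2, so k* = 2.
With the resort holding the right, the logging crew must at least compensate total damage at k*: 131 + 213 = 344.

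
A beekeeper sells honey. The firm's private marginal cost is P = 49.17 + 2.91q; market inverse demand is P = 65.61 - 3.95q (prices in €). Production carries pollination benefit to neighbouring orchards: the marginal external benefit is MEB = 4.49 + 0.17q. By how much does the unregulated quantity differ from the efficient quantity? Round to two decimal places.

Market equilibrium (private): 49.17 + 2.91q = 65.61 - 3.95q → q_m = 2.3965.
Social marginal cost = private MC − MEB = 44.68 + 2.74q.
Set SMC = demand: 44.68 + 2.74q = 65.61 - 3.95q → q* = 3.1286.
Gap = |2.3965 − 3.1286| = 0.7321.

0.73 units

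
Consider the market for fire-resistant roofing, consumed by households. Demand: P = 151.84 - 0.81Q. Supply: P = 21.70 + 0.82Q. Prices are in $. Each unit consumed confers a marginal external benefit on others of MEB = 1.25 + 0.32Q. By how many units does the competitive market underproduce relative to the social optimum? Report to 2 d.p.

20.46 units

Market equilibrium (private): 21.70 + 0.82Q = 151.84 - 0.81Q → Q_m = 79.8405.
Social marginal benefit = demand + MEB = 153.09 - 0.49Q.
Set SMB = MC: 153.09 - 0.49Q = 21.70 + 0.82Q → Q* = 100.2977.
Gap = |79.8405 − 100.2977| = 20.4572.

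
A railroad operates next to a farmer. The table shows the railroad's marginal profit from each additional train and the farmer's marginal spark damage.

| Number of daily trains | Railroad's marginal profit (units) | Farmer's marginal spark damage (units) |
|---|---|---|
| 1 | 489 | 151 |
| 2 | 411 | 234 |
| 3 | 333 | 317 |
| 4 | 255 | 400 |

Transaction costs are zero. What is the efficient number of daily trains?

Bargaining reaches the level where marginal profit last exceeds marginal spark damage.
That holds through level 3 (333 ≥ 317) but not at 4 (255 < 400).

3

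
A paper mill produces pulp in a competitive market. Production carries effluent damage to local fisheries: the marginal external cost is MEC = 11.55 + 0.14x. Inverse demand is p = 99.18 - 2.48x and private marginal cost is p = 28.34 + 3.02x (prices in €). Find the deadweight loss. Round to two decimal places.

DWL = €15.81

Market equilibrium (private): 28.34 + 3.02x = 99.18 - 2.48x → x_m = 12.8800.
Social marginal cost = private MC + MEC = 39.89 + 3.16x.
Set SMC = demand: 39.89 + 3.16x = 99.18 - 2.48x → x* = 10.5124.
The loss is the area between SMC and demand from x* to x_m; with linear curves that's a triangle of height MEC(x_m).
DWL = ½ × 2.3676 × 13.3532 = 15.8075.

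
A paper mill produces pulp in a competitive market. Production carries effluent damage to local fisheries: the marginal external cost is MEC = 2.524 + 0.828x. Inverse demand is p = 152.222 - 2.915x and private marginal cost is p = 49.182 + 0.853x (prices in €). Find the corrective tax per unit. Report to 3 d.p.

tax = €20.633 per unit

Social marginal cost = private MC + MEC = 51.706 + 1.681x.
Set SMC = demand: 51.706 + 1.681x = 152.222 - 2.915x → x* = 21.8703.
The Pigouvian tax equals MEC at x*: 2.524 + 0.828×21.8703 = 20.6326.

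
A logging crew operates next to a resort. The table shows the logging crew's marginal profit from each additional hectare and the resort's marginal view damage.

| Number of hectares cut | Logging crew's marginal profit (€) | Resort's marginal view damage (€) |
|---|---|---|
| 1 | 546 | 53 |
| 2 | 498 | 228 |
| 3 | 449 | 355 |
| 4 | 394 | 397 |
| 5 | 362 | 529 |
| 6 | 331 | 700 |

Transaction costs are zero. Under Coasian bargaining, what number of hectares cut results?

3

Bargaining reaches the level where marginal profit last exceeds marginal view damage.
That holds through level 3 (449 ≥ 355) but not at 4 (394 < 397).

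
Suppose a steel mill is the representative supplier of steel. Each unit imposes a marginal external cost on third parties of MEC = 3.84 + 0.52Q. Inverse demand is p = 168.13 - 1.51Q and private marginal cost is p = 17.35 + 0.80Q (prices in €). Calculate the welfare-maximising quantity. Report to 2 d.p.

Social marginal cost = private MC + MEC = 21.19 + 1.32Q.
Set SMC = demand: 21.19 + 1.32Q = 168.13 - 1.51Q → Q* = 51.9223.

Q* = 51.92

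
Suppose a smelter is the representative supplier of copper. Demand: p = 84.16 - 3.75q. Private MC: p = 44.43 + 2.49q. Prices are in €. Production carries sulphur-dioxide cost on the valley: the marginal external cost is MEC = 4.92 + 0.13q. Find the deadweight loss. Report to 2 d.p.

Market equilibrium (private): 44.43 + 2.49q = 84.16 - 3.75q → q_m = 6.3670.
Social marginal cost = private MC + MEC = 49.35 + 2.62q.
Set SMC = demand: 49.35 + 2.62q = 84.16 - 3.75q → q* = 5.4647.
Height of the DWL triangle at q_m is SMC(q_m) − demand(q_m) = MEC(q_m) = 5.7477.
DWL = ½ × 0.9023 × 5.7477 = 2.5931.

DWL = €2.59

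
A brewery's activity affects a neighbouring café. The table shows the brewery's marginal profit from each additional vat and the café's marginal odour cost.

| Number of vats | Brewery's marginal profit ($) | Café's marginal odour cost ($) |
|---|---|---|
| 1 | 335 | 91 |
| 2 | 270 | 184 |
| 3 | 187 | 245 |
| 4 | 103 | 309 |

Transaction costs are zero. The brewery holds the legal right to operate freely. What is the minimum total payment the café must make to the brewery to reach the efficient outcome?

$290

Left alone the brewery would choose level 4 (marginal profit stays positive).
Efficient level: k* = 2 (marginal profit ≥ marginal odour cost through 2).
The café must at least cover the brewery's forgone profit from cutting 4→2: 187 + 103 = 290.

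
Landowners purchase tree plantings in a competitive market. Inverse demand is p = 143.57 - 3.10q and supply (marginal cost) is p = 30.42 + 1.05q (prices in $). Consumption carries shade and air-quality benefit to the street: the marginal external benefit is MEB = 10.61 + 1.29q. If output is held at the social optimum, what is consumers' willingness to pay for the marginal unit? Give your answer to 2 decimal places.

P = $9.42

Social marginal benefit = demand + MEB = 154.18 - 1.81q.
Set SMB = MC: 154.18 - 1.81q = 30.42 + 1.05q → q* = 43.2727.
Consumer price on the demand curve at q*: 143.57 − 3.10×43.2727 = 9.4246.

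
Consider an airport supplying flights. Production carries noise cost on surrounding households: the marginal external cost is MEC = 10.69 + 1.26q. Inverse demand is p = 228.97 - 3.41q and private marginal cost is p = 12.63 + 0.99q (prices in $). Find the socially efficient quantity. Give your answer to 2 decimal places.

q* = 36.33

Social marginal cost = private MC + MEC = 23.32 + 2.25q.
Set SMC = demand: 23.32 + 2.25q = 228.97 - 3.41q → q* = 36.3339.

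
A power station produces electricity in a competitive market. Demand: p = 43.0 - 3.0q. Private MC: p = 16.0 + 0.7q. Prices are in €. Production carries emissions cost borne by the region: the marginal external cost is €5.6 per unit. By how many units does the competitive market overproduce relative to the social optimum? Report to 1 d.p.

1.5 units

Market equilibrium (private): 16.0 + 0.7q = 43.0 - 3.0q → q_m = 7.2973.
Social marginal cost = private MC + MEC = 21.6 + 0.7q.
Set SMC = demand: 21.6 + 0.7q = 43.0 - 3.0q → q* = 5.7838.
Gap = |7.2973 − 5.7838| = 1.5135.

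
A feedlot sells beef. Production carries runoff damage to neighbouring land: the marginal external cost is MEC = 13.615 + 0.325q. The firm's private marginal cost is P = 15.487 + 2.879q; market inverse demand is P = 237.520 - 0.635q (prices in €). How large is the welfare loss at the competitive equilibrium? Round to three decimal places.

Market equilibrium (private): 15.487 + 2.879q = 237.520 - 0.635q → q_m = 63.1853.
Social marginal cost = private MC + MEC = 29.102 + 3.204q.
Set SMC = demand: 29.102 + 3.204q = 237.520 - 0.635q → q* = 54.2897.
The welfare-loss triangle has base |q_m − q*| and height MEC(q_m) (the vertical gap between SMC and demand is zero at q* and MEC at q_m).
DWL = ½ × 8.8956 × 34.1502 = 151.8933.

DWL = €151.893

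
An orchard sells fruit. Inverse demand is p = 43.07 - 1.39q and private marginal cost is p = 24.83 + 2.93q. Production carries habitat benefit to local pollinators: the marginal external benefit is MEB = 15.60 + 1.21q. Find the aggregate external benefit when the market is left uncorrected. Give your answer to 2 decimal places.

76.65

Market equilibrium (private): 24.83 + 2.93q = 43.07 - 1.39q → q_m = 4.2222.
Total external benefit = ∫₀^{q_m} (15.60 + 1.21q) dq = 15.60×4.2222 + ½×1.21×4.2222² = 76.6516.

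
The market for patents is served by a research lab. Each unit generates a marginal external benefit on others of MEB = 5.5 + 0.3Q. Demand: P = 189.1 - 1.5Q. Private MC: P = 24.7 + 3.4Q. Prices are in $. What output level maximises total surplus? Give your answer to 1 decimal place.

Social marginal cost = private MC − MEB = 19.2 + 3.1Q.
Set SMC = demand: 19.2 + 3.1Q = 189.1 - 1.5Q → Q* = 36.9348.

Q* = 36.9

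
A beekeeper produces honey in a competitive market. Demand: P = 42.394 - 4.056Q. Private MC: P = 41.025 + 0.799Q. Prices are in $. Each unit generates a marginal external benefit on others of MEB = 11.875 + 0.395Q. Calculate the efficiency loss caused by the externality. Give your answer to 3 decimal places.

DWL = $16.107

Market equilibrium (private): 41.025 + 0.799Q = 42.394 - 4.056Q → Q_m = 0.2820.
Social marginal cost = private MC − MEB = 29.150 + 0.404Q.
Set SMC = demand: 29.150 + 0.404Q = 42.394 - 4.056Q → Q* = 2.9695.
The loss is the area between SMC and demand from Q* to Q_m; with linear curves that's a triangle of height MEB(Q_m).
DWL = ½ × 2.6875 × 11.9864 = 16.1067.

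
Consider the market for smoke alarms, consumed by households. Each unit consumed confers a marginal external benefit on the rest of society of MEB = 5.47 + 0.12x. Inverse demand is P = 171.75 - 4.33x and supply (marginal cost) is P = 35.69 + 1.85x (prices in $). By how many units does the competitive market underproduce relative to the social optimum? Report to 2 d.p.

Market equilibrium (private): 35.69 + 1.85x = 171.75 - 4.33x → x_m = 22.0162.
Social marginal benefit = demand + MEB = 177.22 - 4.21x.
Set SMB = MC: 177.22 - 4.21x = 35.69 + 1.85x → x* = 23.3548.
Gap = |22.0162 − 23.3548| = 1.3386.

1.34 units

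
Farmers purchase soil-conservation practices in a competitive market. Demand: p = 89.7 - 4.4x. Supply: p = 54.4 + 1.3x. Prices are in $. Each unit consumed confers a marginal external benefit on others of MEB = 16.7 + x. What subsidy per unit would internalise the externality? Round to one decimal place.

Social marginal benefit = demand + MEB = 106.4 - 3.4x.
Set SMB = MC: 106.4 - 3.4x = 54.4 + 1.3x → x* = 11.0638.
The Pigouvian subsidy equals MEB at x*: 16.7 + 1.0×11.0638 = 27.7638.

subsidy = $27.8 per unit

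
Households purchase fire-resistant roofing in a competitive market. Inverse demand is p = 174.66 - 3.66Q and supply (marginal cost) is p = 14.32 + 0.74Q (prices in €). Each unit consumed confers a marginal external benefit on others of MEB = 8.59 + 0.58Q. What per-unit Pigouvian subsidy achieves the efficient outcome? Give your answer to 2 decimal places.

Social marginal benefit = demand + MEB = 183.25 - 3.08Q.
Set SMB = MC: 183.25 - 3.08Q = 14.32 + 0.74Q → Q* = 44.2225.
The Pigouvian subsidy equals MEB at Q*: 8.59 + 0.58×44.2225 = 34.2391.

subsidy = €34.24 per unit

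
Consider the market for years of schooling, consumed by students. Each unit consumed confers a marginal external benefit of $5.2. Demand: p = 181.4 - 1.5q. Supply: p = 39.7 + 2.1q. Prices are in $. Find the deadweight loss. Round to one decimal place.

Market equilibrium (private): 39.7 + 2.1q = 181.4 - 1.5q → q_m = 39.3611.
Social marginal benefit = demand + MEB = 186.6 - 1.5q.
Set SMB = MC: 186.6 - 1.5q = 39.7 + 2.1q → q* = 40.8056.
The loss is the area between SMB and MC from q* to q_m; with linear curves that's a triangle of height MEB(q_m).
DWL = ½ × 1.4445 × 5.2000 = 3.7557.

DWL = $3.8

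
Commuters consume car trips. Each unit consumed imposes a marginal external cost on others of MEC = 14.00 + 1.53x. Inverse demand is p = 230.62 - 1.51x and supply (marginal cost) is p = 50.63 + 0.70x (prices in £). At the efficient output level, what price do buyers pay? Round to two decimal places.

Social marginal benefit = demand − MEC = 216.62 - 3.04x.
Set SMB = MC: 216.62 - 3.04x = 50.63 + 0.70x → x* = 44.3824.
Consumer price on the demand curve at x*: 230.62 − 1.51×44.3824 = 163.6026.

P = £163.60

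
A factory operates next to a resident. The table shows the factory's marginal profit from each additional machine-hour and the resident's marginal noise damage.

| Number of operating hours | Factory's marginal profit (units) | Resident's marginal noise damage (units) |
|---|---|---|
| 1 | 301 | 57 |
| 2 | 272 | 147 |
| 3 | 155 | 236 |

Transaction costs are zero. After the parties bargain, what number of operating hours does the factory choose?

Bargaining reaches the level where marginal profit last exceeds marginal noise damage.
That holds through level 2 (272 ≥ 147) but not at 3 (155 < 236).

2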